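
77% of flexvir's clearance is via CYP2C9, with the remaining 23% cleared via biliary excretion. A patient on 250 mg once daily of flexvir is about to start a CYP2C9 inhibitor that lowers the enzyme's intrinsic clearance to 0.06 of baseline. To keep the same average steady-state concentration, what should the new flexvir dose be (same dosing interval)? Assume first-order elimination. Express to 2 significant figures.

69 mg

CYP2C9: 0.77 × 0.06 = 0.0462
Other: 0.23 (unchanged)
CL_new/CL_old = 0.0462 + 0.23 = 0.2762.
Css,avg = (dose rate)/CL, so holding Css fixed requires dose ∝ CL: 250 × 0.2762 = 69 mg.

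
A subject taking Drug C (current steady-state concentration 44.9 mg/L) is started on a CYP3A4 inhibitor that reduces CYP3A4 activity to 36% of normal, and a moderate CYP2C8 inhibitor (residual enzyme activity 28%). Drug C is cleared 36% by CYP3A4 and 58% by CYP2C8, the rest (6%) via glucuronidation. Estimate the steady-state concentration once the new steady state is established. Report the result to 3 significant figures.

128 mg/L

The CYP3A4 pathway (36% of clearance) drops to 0.36× activity: 0.36 × 0.36 = 0.1296.
The CYP2C8 pathway (58% of clearance) falls to 0.28× activity: 0.58 × 0.28 = 0.1624.
Non-CYP routes (6%) are unchanged.
Relative clearance = 0.1296 + 0.1624 + 0.06 = 0.352.
New steady-state concentration = 44.9 / 0.352 = 128 mg/L (concentration scales inversely with clearance).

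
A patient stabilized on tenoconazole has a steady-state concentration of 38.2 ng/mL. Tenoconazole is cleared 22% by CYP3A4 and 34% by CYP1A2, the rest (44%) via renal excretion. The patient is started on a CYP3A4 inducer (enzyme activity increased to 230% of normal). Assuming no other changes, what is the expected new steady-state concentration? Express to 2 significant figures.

30 ng/mL

The CYP3A4 pathway (22% of clearance) increases to 2.3× activity: 0.22 × 2.3 = 0.506.
CYP1A2 (34%) and the residual 44% are unaffected.
New clearance relative to baseline: 0.506 + 0.34 + 0.44 = 1.286.
With dosing unchanged, steady-state concentration scales as 1/CL: 38.2 / 1.286 = 30 ng/mL.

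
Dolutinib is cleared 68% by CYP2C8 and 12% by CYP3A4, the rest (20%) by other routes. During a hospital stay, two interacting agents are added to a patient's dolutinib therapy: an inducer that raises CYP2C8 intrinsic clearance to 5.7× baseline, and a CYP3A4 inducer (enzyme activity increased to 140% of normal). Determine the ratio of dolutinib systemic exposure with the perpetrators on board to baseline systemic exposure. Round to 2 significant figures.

The CYP2C8 pathway (68% of clearance) increases to 5.7× activity: 0.68 × 5.7 = 3.876.
The CYP3A4 pathway (12% of clearance) rises to 1.4× activity: 0.12 × 1.4 = 0.168.
Non-CYP routes (20%) are unchanged.
Relative clearance = 3.876 + 0.168 + 0.2 = 4.244.
Systemic exposure ∝ 1/CL: fold-change = 1 / 4.244 = 0.24.

0.24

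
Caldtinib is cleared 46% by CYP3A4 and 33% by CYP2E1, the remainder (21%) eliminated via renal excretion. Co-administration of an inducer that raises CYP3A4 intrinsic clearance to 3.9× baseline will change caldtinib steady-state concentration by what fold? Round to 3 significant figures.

0.428

The CYP3A4 pathway (46% of clearance) is boosted to 3.9× activity: 0.46 × 3.9 = 1.794.
CYP2E1 (33%) and the residual 21% are unaffected.
New clearance relative to baseline: 1.794 + 0.33 + 0.21 = 2.334.
Steady-state concentration ratio = CL_old/CL_new = 1 / 2.334 = 0.428.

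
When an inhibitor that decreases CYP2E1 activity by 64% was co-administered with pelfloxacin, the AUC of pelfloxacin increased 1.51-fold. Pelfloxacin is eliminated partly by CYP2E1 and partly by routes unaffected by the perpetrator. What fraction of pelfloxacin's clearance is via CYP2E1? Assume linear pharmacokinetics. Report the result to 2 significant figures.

0.53

Let fm be the CYP2E1 fraction. New clearance relative to baseline = fm × 0.36 + (1 − fm).
AUC ratio = 1 / (new CL fraction), so new CL fraction = 1 / 1.51 = 0.6623.
fm × 0.36 + 1 − fm = 0.6623  ⇒  fm × (0.36 − 1) = −0.3377  ⇒  fm = 0.53.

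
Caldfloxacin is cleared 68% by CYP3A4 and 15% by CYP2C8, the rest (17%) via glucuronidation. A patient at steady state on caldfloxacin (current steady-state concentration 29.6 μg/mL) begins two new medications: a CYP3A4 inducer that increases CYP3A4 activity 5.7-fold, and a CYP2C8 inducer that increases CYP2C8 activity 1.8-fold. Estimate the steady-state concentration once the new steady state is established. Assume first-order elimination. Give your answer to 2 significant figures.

6.9 μg/mL

The CYP3A4 pathway (68% of clearance) is boosted to 5.7× activity: 0.68 × 5.7 = 3.876.
The CYP2C8 pathway (15% of clearance) increases to 1.8× activity: 0.15 × 1.8 = 0.27.
The remaining 17% of clearance is unaffected.
New clearance relative to baseline: 3.876 + 0.27 + 0.17 = 4.316.
Dividing the baseline by the relative clearance: 29.6 / 4.316 = 6.9 μg/mL.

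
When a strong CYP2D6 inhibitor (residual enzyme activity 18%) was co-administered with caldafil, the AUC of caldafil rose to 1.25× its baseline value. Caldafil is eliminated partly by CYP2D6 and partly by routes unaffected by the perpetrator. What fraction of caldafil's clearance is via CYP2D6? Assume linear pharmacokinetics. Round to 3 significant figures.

Write x for the fraction cleared via CYP2D6. The observed AUC change means clearance fell to 1/1.25 = 0.8 of baseline.
Only the CYP2D6 route changed, so 0.8 = x·0.18 + (1 − x), giving x = 0.244.

0.244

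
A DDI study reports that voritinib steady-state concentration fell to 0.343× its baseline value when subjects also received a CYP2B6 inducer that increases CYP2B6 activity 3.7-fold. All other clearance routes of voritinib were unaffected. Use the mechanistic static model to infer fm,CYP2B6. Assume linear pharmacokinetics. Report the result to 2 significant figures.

0.71

Let x = fm,CYP2B6. Because steady-state concentration ∝ 1/CL, relative clearance rose to 1/0.343 = 2.915.
Setting x·3.7 + (1 − x) = 2.915 and solving: x = (2.915 − 1)/(3.7 − 1) = 0.71.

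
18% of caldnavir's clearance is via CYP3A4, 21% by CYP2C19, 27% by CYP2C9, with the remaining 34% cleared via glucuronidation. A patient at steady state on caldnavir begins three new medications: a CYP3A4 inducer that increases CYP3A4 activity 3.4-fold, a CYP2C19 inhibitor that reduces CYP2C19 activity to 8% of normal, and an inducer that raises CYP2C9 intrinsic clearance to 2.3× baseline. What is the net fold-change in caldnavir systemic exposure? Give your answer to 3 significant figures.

0.629

The CYP3A4 pathway (18% of clearance) is boosted to 3.4× activity: 0.18 × 3.4 = 0.612.
The CYP2C19 pathway (21% of clearance) is reduced to 0.08× activity: 0.21 × 0.08 = 0.0168.
The CYP2C9 pathway (27% of clearance) increases to 2.3× activity: 0.27 × 2.3 = 0.621.
Non-CYP routes (34%) are unchanged.
Relative clearance = 0.612 + 0.0168 + 0.621 + 0.34 = 1.5898.
Because systemic exposure varies inversely with clearance, the combined effect is 1 / 1.5898 = 0.629.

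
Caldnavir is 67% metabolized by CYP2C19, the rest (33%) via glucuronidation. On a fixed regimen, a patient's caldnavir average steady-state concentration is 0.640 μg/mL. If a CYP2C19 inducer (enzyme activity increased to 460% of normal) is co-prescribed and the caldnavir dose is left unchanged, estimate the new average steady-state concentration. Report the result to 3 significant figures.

0.188 μg/mL

CYP2C19: 0.67 × 4.6 = 3.082
Other: 0.33 (unchanged)
Relative clearance = 3.082 + 0.33 = 3.412.
Average steady-state concentration ∝ 1/CL, so new value = 0.640 / 3.412 = 0.188 μg/mL.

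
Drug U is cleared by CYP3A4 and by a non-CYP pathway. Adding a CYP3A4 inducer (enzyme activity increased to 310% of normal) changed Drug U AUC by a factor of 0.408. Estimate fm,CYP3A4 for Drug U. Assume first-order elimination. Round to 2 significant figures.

CL'/CL = 1 / 0.408 = 2.451
3.1·fm + (1 − fm) = 2.451
fm = (2.451 − 1) / (3.1 − 1) = 0.69

0.69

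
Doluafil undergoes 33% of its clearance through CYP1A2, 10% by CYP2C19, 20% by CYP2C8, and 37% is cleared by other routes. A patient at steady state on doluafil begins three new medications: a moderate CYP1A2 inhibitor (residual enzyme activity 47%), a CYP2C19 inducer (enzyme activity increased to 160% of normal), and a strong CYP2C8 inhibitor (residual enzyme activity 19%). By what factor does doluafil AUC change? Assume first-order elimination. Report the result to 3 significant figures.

CYP1A2: 0.33 × 0.47 = 0.1551
CYP2C19: 0.1 × 1.6 = 0.16
CYP2C8: 0.2 × 0.19 = 0.038
Other: 0.37 (unchanged)
New clearance relative to baseline: 0.1551 + 0.16 + 0.038 + 0.37 = 0.7231.
AUC ∝ 1/CL: fold-change = 1 / 0.7231 = 1.38.

1.38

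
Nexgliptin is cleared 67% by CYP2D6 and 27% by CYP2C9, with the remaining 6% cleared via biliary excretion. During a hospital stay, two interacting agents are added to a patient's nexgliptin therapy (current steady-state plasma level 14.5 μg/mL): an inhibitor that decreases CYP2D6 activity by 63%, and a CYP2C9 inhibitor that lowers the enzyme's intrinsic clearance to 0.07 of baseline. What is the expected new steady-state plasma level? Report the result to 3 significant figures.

The CYP2D6 pathway (67% of clearance) falls to 0.37× activity: 0.67 × 0.37 = 0.2479.
The CYP2C9 pathway (27% of clearance) falls to 0.07× activity: 0.27 × 0.07 = 0.0189.
Non-CYP routes (6%) are unchanged.
CL_new/CL_old = 0.2479 + 0.0189 + 0.06 = 0.3268.
Steady-state plasma level ∝ 1/CL: new value = 14.5 / 0.3268 = 44.4 μg/mL.

44.4 μg/mL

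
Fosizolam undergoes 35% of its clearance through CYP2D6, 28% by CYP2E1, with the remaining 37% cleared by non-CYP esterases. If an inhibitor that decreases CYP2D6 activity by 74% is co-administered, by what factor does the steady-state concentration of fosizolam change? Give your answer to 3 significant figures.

1.35

The CYP2D6 pathway (35% of clearance) is reduced to 0.26× activity: 0.35 × 0.26 = 0.091.
CYP2E1 (28%) and the residual 37% are unaffected.
CL_new/CL_old = 0.091 + 0.28 + 0.37 = 0.741.
Since steady-state concentration ∝ 1/CL, the ratio is 1 / 0.741 = 1.35.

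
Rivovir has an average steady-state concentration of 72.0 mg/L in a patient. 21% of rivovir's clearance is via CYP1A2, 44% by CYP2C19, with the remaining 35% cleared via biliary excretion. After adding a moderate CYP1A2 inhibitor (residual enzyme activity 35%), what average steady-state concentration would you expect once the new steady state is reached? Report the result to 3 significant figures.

83.4 mg/L

The CYP1A2 pathway (21% of clearance) is reduced to 0.35× activity: 0.21 × 0.35 = 0.0735.
CYP2C19 (44%) and the residual 35% are unaffected.
Relative clearance = 0.0735 + 0.44 + 0.35 = 0.8635.
Average steady-state concentration ∝ 1/CL, so new value = 72.0 / 0.8635 = 83.4 mg/L.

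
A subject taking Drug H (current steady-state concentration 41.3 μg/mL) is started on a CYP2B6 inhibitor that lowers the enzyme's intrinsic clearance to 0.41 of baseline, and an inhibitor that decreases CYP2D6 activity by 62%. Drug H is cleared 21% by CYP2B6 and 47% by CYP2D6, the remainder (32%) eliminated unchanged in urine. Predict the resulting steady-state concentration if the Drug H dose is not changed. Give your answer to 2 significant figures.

71 μg/mL

The CYP2B6 pathway (21% of clearance) falls to 0.41× activity: 0.21 × 0.41 = 0.0861.
The CYP2D6 pathway (47% of clearance) falls to 0.38× activity: 0.47 × 0.38 = 0.1786.
Non-CYP routes (32%) are unchanged.
Relative clearance = 0.0861 + 0.1786 + 0.32 = 0.5847.
New steady-state concentration = 41.3 / 0.5847 = 71 μg/mL (concentration scales inversely with clearance).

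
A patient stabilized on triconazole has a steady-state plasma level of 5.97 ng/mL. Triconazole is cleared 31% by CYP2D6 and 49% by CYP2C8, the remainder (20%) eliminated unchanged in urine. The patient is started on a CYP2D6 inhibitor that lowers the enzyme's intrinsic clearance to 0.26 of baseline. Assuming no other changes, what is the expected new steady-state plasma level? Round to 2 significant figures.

The CYP2D6 pathway (31% of clearance) falls to 0.26× activity: 0.31 × 0.26 = 0.0806.
CYP2C8 (49%) and the residual 20% are unaffected.
Relative clearance = 0.0806 + 0.49 + 0.2 = 0.7706.
Steady-state plasma level ∝ 1/CL, so new value = 5.97 / 0.7706 = 7.7 ng/mL.

7.7 ng/mL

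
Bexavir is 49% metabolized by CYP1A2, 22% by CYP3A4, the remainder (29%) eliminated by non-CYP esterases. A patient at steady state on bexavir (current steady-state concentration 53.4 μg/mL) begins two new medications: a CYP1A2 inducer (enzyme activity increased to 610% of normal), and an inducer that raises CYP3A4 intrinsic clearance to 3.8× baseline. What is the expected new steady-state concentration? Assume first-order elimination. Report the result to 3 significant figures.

13.0 μg/mL

CYP1A2: 0.49 × 6.1 = 2.989
CYP3A4: 0.22 × 3.8 = 0.836
Other: 0.29 (unchanged)
CL_new/CL_old = 2.989 + 0.836 + 0.29 = 4.115.
New steady-state concentration = 53.4 / 4.115 = 13.0 μg/mL (concentration scales inversely with clearance).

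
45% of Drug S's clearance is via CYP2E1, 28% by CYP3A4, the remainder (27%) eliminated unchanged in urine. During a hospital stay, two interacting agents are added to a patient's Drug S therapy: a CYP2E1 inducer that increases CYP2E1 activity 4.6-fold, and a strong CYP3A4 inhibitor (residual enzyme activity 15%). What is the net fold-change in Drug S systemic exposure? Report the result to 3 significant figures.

0.420

CYP2E1: 0.45 × 4.6 = 2.07
CYP3A4: 0.28 × 0.15 = 0.042
Other: 0.27 (unchanged)
CL_new/CL_old = 2.07 + 0.042 + 0.27 = 2.382.
Net systemic exposure ratio = 1 / 2.382 = 0.420.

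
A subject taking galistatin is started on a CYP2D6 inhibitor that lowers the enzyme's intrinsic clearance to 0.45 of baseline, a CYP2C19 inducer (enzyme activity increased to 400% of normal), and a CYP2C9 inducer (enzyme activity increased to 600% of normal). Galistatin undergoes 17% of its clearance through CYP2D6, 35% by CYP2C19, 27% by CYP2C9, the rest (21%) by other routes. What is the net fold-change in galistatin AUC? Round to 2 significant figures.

0.30

The CYP2D6 pathway (17% of clearance) is reduced to 0.45× activity: 0.17 × 0.45 = 0.0765.
The CYP2C19 pathway (35% of clearance) is boosted to 4× activity: 0.35 × 4 = 1.4.
The CYP2C9 pathway (27% of clearance) is boosted to 6× activity: 0.27 × 6 = 1.62.
The remaining 21% of clearance is unaffected.
CL_new/CL_old = 0.0765 + 1.4 + 1.62 + 0.21 = 3.3065.
AUC ∝ 1/CL: fold-change = 1 / 3.3065 = 0.30.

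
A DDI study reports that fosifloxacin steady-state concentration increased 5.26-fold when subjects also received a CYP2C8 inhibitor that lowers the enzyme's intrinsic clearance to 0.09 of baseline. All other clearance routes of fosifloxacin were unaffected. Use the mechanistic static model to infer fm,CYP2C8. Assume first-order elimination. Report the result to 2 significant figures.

0.89

Call the CYP2C8 fraction fm. After the interaction, CL_new/CL_old = fm × 0.09 + (1 − fm).
Steady-state concentration ratio = 1 / (new CL fraction), so new CL fraction = 1 / 5.26 = 0.1901.
fm × 0.09 + 1 − fm = 0.1901  ⇒  fm × (0.09 − 1) = −0.8099  ⇒  fm = 0.89.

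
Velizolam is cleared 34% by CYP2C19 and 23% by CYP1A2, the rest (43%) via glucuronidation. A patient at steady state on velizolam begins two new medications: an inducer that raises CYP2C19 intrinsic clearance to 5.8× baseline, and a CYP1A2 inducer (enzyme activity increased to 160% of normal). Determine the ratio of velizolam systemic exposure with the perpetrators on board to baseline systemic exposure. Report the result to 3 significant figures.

0.361

The CYP2C19 pathway (34% of clearance) rises to 5.8× activity: 0.34 × 5.8 = 1.972.
The CYP1A2 pathway (23% of clearance) is boosted to 1.6× activity: 0.23 × 1.6 = 0.368.
Non-CYP routes (43%) are unchanged.
CL_new/CL_old = 1.972 + 0.368 + 0.43 = 2.77.
Net systemic exposure ratio = 1 / 2.77 = 0.361.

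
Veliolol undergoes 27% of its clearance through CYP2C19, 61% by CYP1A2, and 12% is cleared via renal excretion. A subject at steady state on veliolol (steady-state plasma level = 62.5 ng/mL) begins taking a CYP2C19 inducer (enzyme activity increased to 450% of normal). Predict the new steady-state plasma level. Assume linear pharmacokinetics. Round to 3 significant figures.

32.1 ng/mL

CYP2C19: 0.27 × 4.5 = 1.215
CYP1A2: 0.61 (unchanged)
Other: 0.12 (unchanged)
Relative clearance = 1.215 + 0.61 + 0.12 = 1.945.
New steady-state plasma level = baseline ÷ relative clearance = 62.5 / 1.945 = 32.1 ng/mL.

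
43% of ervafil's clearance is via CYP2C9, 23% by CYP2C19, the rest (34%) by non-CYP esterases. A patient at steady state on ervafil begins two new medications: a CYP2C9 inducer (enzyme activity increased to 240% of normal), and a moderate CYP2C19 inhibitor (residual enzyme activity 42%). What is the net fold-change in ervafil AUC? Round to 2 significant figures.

CYP2C9: 0.43 × 2.4 = 1.032
CYP2C19: 0.23 × 0.42 = 0.0966
Other: 0.34 (unchanged)
CL_new/CL_old = 1.032 + 0.0966 + 0.34 = 1.4686.
Net AUC ratio = 1 / 1.4686 = 0.68.

0.68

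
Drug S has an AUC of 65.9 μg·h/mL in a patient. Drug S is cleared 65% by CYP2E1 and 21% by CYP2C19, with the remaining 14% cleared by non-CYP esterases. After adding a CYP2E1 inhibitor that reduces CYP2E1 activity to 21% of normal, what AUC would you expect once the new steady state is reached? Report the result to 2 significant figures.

1.4 × 10² μg·h/mL

The CYP2E1 pathway (65% of clearance) is reduced to 0.21× activity: 0.65 × 0.21 = 0.1365.
CYP2C19 (21%) and the residual 14% are unaffected.
Relative clearance = 0.1365 + 0.21 + 0.14 = 0.4865.
New AUC = baseline ÷ relative clearance = 65.9 / 0.4865 = 1.4 × 10² μg·h/mL.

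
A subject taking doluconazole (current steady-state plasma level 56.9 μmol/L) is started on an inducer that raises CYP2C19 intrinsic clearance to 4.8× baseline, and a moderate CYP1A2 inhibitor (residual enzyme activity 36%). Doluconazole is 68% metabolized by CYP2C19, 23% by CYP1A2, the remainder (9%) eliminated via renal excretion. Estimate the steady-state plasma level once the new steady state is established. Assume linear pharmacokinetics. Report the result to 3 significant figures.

CYP2C19: 0.68 × 4.8 = 3.264
CYP1A2: 0.23 × 0.36 = 0.0828
Other: 0.09 (unchanged)
Relative clearance = 3.264 + 0.0828 + 0.09 = 3.4368.
Steady-state plasma level ∝ 1/CL: new value = 56.9 / 3.4368 = 16.6 μmol/L.

16.6 μmol/L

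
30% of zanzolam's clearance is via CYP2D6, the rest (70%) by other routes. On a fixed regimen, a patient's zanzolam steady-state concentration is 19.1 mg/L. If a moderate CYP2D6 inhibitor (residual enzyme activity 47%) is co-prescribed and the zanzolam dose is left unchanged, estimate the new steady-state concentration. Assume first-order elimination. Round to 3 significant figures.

22.7 mg/L

CYP2D6: 0.3 × 0.47 = 0.141
Other: 0.7 (unchanged)
New clearance relative to baseline: 0.141 + 0.7 = 0.841.
With dosing unchanged, steady-state concentration scales as 1/CL: 19.1 / 0.841 = 22.7 mg/L.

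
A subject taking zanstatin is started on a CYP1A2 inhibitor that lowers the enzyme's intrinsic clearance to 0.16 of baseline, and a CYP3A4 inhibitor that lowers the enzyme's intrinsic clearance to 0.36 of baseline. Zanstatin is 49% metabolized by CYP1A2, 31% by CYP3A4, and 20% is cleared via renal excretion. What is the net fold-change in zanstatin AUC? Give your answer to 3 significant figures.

2.56

CYP1A2: 0.49 × 0.16 = 0.0784
CYP3A4: 0.31 × 0.36 = 0.1116
Other: 0.2 (unchanged)
CL_new/CL_old = 0.0784 + 0.1116 + 0.2 = 0.39.
Because AUC varies inversely with clearance, the combined effect is 1 / 0.39 = 2.56.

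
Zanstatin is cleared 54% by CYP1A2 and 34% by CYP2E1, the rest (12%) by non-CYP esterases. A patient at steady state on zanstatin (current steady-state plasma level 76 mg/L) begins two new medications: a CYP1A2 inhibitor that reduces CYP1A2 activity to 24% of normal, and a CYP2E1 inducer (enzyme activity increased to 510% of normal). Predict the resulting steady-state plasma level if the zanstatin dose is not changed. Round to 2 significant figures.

38 mg/L

The CYP1A2 pathway (54% of clearance) falls to 0.24× activity: 0.54 × 0.24 = 0.1296.
The CYP2E1 pathway (34% of clearance) is boosted to 5.1× activity: 0.34 × 5.1 = 1.734.
The remaining 12% of clearance is unaffected.
Relative clearance = 0.1296 + 1.734 + 0.12 = 1.9836.
Steady-state plasma level ∝ 1/CL: new value = 76 / 1.9836 = 38 mg/L.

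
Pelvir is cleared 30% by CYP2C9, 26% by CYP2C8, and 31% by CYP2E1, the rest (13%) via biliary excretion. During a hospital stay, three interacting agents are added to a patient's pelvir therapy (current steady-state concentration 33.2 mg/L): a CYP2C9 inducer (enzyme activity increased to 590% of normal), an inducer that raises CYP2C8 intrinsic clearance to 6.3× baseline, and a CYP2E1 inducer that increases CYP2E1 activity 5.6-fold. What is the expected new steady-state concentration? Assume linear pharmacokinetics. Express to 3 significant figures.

6.30 mg/L

CYP2C9: 0.3 × 5.9 = 1.77
CYP2C8: 0.26 × 6.3 = 1.638
CYP2E1: 0.31 × 5.6 = 1.736
Other: 0.13 (unchanged)
Relative clearance = 1.77 + 1.638 + 1.736 + 0.13 = 5.274.
New steady-state concentration = 33.2 / 5.274 = 6.30 mg/L (concentration scales inversely with clearance).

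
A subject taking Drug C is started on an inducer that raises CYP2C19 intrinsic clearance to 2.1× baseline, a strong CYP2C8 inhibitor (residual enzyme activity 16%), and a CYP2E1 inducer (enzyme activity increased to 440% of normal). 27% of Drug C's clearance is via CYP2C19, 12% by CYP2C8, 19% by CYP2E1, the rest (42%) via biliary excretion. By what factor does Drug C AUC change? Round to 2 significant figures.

The CYP2C19 pathway (27% of clearance) is boosted to 2.1× activity: 0.27 × 2.1 = 0.567.
The CYP2C8 pathway (12% of clearance) is reduced to 0.16× activity: 0.12 × 0.16 = 0.0192.
The CYP2E1 pathway (19% of clearance) increases to 4.4× activity: 0.19 × 4.4 = 0.836.
The remaining 42% of clearance is unaffected.
CL_new/CL_old = 0.567 + 0.0192 + 0.836 + 0.42 = 1.8422.
AUC ∝ 1/CL: fold-change = 1 / 1.8422 = 0.54.

0.54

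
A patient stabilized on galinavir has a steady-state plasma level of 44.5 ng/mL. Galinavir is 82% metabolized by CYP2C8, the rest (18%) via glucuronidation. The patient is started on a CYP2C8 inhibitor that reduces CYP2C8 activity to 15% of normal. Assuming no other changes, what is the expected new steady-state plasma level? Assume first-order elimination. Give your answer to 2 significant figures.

1.5 × 10² ng/mL

The CYP2C8 pathway (82% of clearance) is reduced to 0.15× activity: 0.82 × 0.15 = 0.123.
The remaining 18% of clearance is unaffected.
Relative clearance = 0.123 + 0.18 = 0.303.
With dosing unchanged, steady-state plasma level scales as 1/CL: 44.5 / 0.303 = 1.5 × 10² ng/mL.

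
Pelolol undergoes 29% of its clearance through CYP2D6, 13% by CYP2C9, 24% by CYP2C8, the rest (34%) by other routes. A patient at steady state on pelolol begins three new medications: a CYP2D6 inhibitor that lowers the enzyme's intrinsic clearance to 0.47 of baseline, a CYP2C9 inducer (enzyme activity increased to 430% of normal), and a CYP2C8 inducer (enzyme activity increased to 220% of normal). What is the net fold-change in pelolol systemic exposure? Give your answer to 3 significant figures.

0.640

The CYP2D6 pathway (29% of clearance) is reduced to 0.47× activity: 0.29 × 0.47 = 0.1363.
The CYP2C9 pathway (13% of clearance) is boosted to 4.3× activity: 0.13 × 4.3 = 0.559.
The CYP2C8 pathway (24% of clearance) rises to 2.2× activity: 0.24 × 2.2 = 0.528.
Non-CYP routes (34%) are unchanged.
New clearance relative to baseline: 0.1363 + 0.559 + 0.528 + 0.34 = 1.5633.
Because systemic exposure varies inversely with clearance, the combined effect is 1 / 1.5633 = 0.640.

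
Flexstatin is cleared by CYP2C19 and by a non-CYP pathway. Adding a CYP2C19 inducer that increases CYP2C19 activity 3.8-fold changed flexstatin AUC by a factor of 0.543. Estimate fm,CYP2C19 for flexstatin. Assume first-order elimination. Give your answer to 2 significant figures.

Let fm be the CYP2C19 fraction. New clearance relative to baseline = fm × 3.8 + (1 − fm).
AUC ratio = 1 / (new CL fraction), so new CL fraction = 1 / 0.543 = 1.842.
fm × 3.8 + 1 − fm = 1.842  ⇒  fm × (3.8 − 1) = 0.8416  ⇒  fm = 0.30.

0.30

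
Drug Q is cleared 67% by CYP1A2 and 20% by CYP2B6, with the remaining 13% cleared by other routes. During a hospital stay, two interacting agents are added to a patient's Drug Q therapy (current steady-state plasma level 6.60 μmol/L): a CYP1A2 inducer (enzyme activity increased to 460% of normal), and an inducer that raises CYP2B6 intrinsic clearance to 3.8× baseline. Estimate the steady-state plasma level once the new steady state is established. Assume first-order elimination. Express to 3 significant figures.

The CYP1A2 pathway (67% of clearance) is boosted to 4.6× activity: 0.67 × 4.6 = 3.082.
The CYP2B6 pathway (20% of clearance) is boosted to 3.8× activity: 0.2 × 3.8 = 0.76.
Non-CYP routes (13%) are unchanged.
CL_new/CL_old = 3.082 + 0.76 + 0.13 = 3.972.
Steady-state plasma level ∝ 1/CL: new value = 6.60 / 3.972 = 1.66 μmol/L.

1.66 μmol/L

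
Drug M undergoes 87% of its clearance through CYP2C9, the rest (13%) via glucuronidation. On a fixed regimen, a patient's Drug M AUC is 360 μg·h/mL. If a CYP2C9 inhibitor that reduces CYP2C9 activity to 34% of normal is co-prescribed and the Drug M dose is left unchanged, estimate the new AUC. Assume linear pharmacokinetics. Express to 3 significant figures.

The CYP2C9 pathway (87% of clearance) is reduced to 0.34× activity: 0.87 × 0.34 = 0.2958.
Non-CYP routes (13%) are unchanged.
New clearance relative to baseline: 0.2958 + 0.13 = 0.4258.
New AUC = baseline ÷ relative clearance = 360 / 0.4258 = 845 μg·h/mL.

845 μg·h/mL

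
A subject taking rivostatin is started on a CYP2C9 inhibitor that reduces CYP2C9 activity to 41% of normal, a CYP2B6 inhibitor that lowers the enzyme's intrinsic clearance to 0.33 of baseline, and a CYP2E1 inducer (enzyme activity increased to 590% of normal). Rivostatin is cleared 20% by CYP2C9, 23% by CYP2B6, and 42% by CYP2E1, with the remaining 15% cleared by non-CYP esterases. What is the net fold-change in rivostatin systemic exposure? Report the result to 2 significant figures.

0.36

CYP2C9: 0.2 × 0.41 = 0.082
CYP2B6: 0.23 × 0.33 = 0.0759
CYP2E1: 0.42 × 5.9 = 2.478
Other: 0.15 (unchanged)
New clearance relative to baseline: 0.082 + 0.0759 + 2.478 + 0.15 = 2.7859.
Systemic exposure ∝ 1/CL: fold-change = 1 / 2.7859 = 0.36.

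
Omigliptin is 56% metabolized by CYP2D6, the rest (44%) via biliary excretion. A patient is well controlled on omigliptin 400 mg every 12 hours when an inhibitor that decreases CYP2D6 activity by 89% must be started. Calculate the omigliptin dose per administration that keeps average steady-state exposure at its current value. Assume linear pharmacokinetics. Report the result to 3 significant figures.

201 mg

The CYP2D6 pathway (56% of clearance) drops to 0.11× activity: 0.56 × 0.11 = 0.0616.
Non-CYP routes (44%) are unchanged.
Relative clearance = 0.0616 + 0.44 = 0.5016.
To maintain the same steady-state level, dose must scale with clearance: new dose = 400 × 0.5016 = 201 mg.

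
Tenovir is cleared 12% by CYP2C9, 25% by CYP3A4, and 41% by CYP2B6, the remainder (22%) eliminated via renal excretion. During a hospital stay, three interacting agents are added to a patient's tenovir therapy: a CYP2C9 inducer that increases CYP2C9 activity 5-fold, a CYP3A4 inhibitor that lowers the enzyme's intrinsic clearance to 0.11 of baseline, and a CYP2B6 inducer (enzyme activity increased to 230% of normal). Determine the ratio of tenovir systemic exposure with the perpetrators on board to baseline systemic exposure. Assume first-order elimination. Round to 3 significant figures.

The CYP2C9 pathway (12% of clearance) rises to 5× activity: 0.12 × 5 = 0.6.
The CYP3A4 pathway (25% of clearance) drops to 0.11× activity: 0.25 × 0.11 = 0.0275.
The CYP2B6 pathway (41% of clearance) increases to 2.3× activity: 0.41 × 2.3 = 0.943.
Non-CYP routes (22%) are unchanged.
New clearance relative to baseline: 0.6 + 0.0275 + 0.943 + 0.22 = 1.7905.
Systemic exposure ∝ 1/CL: fold-change = 1 / 1.7905 = 0.559.

0.559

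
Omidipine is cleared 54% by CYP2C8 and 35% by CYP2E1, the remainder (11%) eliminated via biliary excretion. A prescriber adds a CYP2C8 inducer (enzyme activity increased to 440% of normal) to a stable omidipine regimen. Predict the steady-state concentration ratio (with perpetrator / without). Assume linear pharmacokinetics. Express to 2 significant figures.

0.35

The CYP2C8 pathway (54% of clearance) rises to 4.4× activity: 0.54 × 4.4 = 2.376.
CYP2E1 (35%) and the residual 11% are unaffected.
New clearance relative to baseline: 2.376 + 0.35 + 0.11 = 2.836.
Steady-state concentration ratio = CL_old/CL_new = 1 / 2.836 = 0.35.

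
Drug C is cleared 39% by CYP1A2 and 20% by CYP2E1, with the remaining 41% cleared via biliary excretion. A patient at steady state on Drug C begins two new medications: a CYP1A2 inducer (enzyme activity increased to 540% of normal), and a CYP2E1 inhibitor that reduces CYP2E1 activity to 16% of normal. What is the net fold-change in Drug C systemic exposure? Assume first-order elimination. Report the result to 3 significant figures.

0.392

CYP1A2: 0.39 × 5.4 = 2.106
CYP2E1: 0.2 × 0.16 = 0.032
Other: 0.41 (unchanged)
CL_new/CL_old = 2.106 + 0.032 + 0.41 = 2.548.
Systemic exposure ∝ 1/CL: fold-change = 1 / 2.548 = 0.392.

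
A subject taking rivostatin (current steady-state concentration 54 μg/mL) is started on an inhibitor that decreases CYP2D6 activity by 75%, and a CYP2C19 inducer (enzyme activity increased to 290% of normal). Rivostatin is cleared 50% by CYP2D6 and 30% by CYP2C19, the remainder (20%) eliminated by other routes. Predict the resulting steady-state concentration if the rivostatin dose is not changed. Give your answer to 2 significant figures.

45 μg/mL

The CYP2D6 pathway (50% of clearance) is reduced to 0.25× activity: 0.5 × 0.25 = 0.125.
The CYP2C19 pathway (30% of clearance) is boosted to 2.9× activity: 0.3 × 2.9 = 0.87.
Non-CYP routes (20%) are unchanged.
CL_new/CL_old = 0.125 + 0.87 + 0.2 = 1.195.
Dividing the baseline by the relative clearance: 54 / 1.195 = 45 μg/mL.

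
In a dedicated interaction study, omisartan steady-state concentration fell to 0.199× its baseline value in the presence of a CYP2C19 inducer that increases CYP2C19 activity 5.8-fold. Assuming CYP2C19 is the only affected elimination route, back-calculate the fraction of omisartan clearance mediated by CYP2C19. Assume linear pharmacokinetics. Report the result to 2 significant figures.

Write x for the fraction cleared via CYP2C19. The observed steady-state concentration change means clearance rose to 1/0.199 = 5.025 of baseline.
Only the CYP2C19 route changed, so 5.025 = x·5.8 + (1 − x), giving x = 0.84.

0.84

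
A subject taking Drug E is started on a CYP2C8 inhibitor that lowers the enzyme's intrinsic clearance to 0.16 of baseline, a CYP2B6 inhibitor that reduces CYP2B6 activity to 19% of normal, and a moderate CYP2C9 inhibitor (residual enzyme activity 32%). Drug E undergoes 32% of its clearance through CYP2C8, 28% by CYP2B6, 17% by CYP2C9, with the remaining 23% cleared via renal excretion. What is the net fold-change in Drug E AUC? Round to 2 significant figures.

The CYP2C8 pathway (32% of clearance) drops to 0.16× activity: 0.32 × 0.16 = 0.0512.
The CYP2B6 pathway (28% of clearance) is reduced to 0.19× activity: 0.28 × 0.19 = 0.0532.
The CYP2C9 pathway (17% of clearance) falls to 0.32× activity: 0.17 × 0.32 = 0.0544.
The remaining 23% of clearance is unaffected.
CL_new/CL_old = 0.0512 + 0.0532 + 0.0544 + 0.23 = 0.3888.
Because AUC varies inversely with clearance, the combined effect is 1 / 0.3888 = 2.6.

2.6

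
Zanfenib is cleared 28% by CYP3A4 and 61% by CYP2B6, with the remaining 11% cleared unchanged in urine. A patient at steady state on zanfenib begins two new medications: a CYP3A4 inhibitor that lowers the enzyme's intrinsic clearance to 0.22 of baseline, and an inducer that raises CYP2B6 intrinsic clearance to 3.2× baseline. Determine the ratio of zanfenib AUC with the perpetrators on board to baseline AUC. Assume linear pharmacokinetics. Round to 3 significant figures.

0.471

The CYP3A4 pathway (28% of clearance) drops to 0.22× activity: 0.28 × 0.22 = 0.0616.
The CYP2B6 pathway (61% of clearance) is boosted to 3.2× activity: 0.61 × 3.2 = 1.952.
The remaining 11% of clearance is unaffected.
New clearance relative to baseline: 0.0616 + 1.952 + 0.11 = 2.1236.
Net AUC ratio = 1 / 2.1236 = 0.471.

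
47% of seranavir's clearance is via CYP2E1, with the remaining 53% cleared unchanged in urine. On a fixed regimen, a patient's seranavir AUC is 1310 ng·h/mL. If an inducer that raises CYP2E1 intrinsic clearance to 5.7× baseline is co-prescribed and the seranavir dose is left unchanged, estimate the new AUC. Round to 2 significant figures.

4.1 × 10² ng·h/mL

The CYP2E1 pathway (47% of clearance) is boosted to 5.7× activity: 0.47 × 5.7 = 2.679.
Non-CYP routes (53%) are unchanged.
Relative clearance = 2.679 + 0.53 = 3.209.
AUC ∝ 1/CL, so new value = 1310 / 3.209 = 4.1 × 10² ng·h/mL.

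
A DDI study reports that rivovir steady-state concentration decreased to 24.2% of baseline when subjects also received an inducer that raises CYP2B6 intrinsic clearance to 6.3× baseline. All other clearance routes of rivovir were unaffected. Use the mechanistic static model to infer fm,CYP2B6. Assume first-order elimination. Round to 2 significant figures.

Write x for the fraction cleared via CYP2B6. The observed steady-state concentration change means clearance rose to 1/0.242 = 4.132 of baseline.
Only the CYP2B6 route changed, so 4.132 = x·6.3 + (1 − x), giving x = 0.59.

0.59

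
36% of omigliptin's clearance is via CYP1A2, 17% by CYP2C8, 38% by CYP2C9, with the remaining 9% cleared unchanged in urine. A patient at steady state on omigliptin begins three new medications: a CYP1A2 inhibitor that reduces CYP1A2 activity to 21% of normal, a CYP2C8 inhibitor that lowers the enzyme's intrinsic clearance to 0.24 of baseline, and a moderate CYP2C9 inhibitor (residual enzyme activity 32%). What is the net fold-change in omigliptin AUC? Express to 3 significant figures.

3.05

CYP1A2: 0.36 × 0.21 = 0.0756
CYP2C8: 0.17 × 0.24 = 0.0408
CYP2C9: 0.38 × 0.32 = 0.1216
Other: 0.09 (unchanged)
New clearance relative to baseline: 0.0756 + 0.0408 + 0.1216 + 0.09 = 0.328.
Because AUC varies inversely with clearance, the combined effect is 1 / 0.328 = 3.05.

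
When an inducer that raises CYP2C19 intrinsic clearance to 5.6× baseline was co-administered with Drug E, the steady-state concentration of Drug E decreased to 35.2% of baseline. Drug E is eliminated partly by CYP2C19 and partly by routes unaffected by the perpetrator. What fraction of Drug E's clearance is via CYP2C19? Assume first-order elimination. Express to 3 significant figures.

0.400

Let fm be the CYP2C19 fraction. New clearance relative to baseline = fm × 5.6 + (1 − fm).
Steady-state concentration ratio = 1 / (new CL fraction), so new CL fraction = 1 / 0.352 = 2.841.
fm × 5.6 + 1 − fm = 2.841  ⇒  fm × (5.6 − 1) = 1.841  ⇒  fm = 0.400.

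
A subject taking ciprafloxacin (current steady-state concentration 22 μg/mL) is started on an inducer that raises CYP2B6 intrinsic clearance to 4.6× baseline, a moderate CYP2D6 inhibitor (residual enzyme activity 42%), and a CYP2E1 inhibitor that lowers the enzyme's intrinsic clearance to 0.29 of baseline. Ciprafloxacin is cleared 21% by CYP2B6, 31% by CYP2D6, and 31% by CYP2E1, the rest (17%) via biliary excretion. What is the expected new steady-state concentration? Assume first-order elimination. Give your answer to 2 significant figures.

The CYP2B6 pathway (21% of clearance) increases to 4.6× activity: 0.21 × 4.6 = 0.966.
The CYP2D6 pathway (31% of clearance) drops to 0.42× activity: 0.31 × 0.42 = 0.1302.
The CYP2E1 pathway (31% of clearance) is reduced to 0.29× activity: 0.31 × 0.29 = 0.0899.
Non-CYP routes (17%) are unchanged.
Relative clearance = 0.966 + 0.1302 + 0.0899 + 0.17 = 1.3561.
Steady-state concentration ∝ 1/CL: new value = 22 / 1.3561 = 16 μg/mL.

16 μg/mL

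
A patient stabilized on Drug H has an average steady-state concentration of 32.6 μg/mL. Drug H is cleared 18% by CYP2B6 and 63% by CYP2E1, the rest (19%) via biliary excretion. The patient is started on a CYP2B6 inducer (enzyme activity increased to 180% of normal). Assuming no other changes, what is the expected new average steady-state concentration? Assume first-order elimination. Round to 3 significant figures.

The CYP2B6 pathway (18% of clearance) increases to 1.8× activity: 0.18 × 1.8 = 0.324.
CYP2E1 (63%) and the residual 19% are unaffected.
CL_new/CL_old = 0.324 + 0.63 + 0.19 = 1.144.
With dosing unchanged, average steady-state concentration scales as 1/CL: 32.6 / 1.144 = 28.5 μg/mL.

28.5 μg/mL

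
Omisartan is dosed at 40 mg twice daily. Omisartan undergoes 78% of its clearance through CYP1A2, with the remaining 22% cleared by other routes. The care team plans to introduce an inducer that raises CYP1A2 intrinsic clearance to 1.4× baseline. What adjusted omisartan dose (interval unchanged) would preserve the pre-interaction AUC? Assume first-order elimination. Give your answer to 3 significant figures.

52.5 mg

CYP1A2: 0.78 × 1.4 = 1.092
Other: 0.22 (unchanged)
New clearance relative to baseline: 1.092 + 0.22 = 1.312.
Exposure is unchanged when dose changes in proportion to clearance. New dose = 40 mg × 1.312 = 52.5 mg.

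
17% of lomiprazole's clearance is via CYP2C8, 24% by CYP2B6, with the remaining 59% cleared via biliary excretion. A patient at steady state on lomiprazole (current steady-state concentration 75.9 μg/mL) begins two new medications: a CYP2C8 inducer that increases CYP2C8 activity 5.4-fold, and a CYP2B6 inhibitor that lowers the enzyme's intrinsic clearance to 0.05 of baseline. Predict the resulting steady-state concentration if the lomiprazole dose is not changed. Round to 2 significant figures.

CYP2C8: 0.17 × 5.4 = 0.918
CYP2B6: 0.24 × 0.05 = 0.012
Other: 0.59 (unchanged)
New clearance relative to baseline: 0.918 + 0.012 + 0.59 = 1.52.
Steady-state concentration ∝ 1/CL: new value = 75.9 / 1.52 = 50 μg/mL.

50 μg/mL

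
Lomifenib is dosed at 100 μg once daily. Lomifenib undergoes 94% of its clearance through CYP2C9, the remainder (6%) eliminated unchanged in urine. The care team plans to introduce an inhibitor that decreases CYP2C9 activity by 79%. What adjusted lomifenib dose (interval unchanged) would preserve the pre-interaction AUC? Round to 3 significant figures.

25.7 μg

CYP2C9: 0.94 × 0.21 = 0.1974
Other: 0.06 (unchanged)
Relative clearance = 0.1974 + 0.06 = 0.2574.
Css,avg = (dose rate)/CL, so holding Css fixed requires dose ∝ CL: 100 × 0.2574 = 25.7 μg.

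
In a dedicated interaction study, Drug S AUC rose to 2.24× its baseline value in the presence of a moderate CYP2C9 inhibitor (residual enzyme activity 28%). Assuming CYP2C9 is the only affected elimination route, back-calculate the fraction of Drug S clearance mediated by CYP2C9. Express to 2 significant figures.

0.77

Call the CYP2C9 fraction fm. After the interaction, CL_new/CL_old = fm × 0.28 + (1 − fm).
AUC ratio = 1 / (new CL fraction), so new CL fraction = 1 / 2.24 = 0.4464.
fm × 0.28 + 1 − fm = 0.4464  ⇒  fm × (0.28 − 1) = −0.5536  ⇒  fm = 0.77.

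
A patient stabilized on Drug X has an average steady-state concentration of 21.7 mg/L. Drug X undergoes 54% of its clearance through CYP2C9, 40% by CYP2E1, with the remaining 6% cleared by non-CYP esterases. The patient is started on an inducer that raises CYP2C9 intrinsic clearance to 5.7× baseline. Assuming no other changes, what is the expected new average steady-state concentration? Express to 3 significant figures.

6.13 mg/L

CYP2C9: 0.54 × 5.7 = 3.078
CYP2E1: 0.4 (unchanged)
Other: 0.06 (unchanged)
New clearance relative to baseline: 3.078 + 0.4 + 0.06 = 3.538.
New average steady-state concentration = baseline ÷ relative clearance = 21.7 / 3.538 = 6.13 mg/L.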